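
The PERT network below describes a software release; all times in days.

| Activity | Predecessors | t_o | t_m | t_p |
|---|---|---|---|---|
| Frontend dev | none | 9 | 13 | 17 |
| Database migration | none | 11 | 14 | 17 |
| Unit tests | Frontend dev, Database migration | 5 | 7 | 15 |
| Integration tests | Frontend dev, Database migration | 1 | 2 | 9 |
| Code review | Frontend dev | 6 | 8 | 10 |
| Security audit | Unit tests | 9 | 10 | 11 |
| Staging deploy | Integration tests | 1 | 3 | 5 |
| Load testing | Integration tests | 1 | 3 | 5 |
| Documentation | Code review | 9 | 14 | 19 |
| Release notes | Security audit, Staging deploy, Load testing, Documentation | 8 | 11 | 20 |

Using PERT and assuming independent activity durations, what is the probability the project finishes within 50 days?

te_Frontend dev = (9 + 4·13 + 17)/6 = 78/6 = 13; σ²_Frontend dev = ((17−9)/6)² = 1.778
te_Database migration = (11 + 4·14 + 17)/6 = 84/6 = 14; σ²_Database migration = ((17−11)/6)² = 1.000
te_Unit tests = (5 + 4·7 + 15)/6 = 48/6 = 8; σ²_Unit tests = ((15−5)/6)² = 2.778
te_Integration tests = (1 + 4·2 + 9)/6 = 18/6 = 3; σ²_Integration tests = ((9−1)/6)² = 1.778
te_Code review = (6 + 4·8 + 10)/6 = 48/6 = 8; σ²_Code review = ((10−6)/6)² = 0.444
te_Security audit = (9 + 4·10 + 11)/6 = 60/6 = 10; σ²_Security audit = ((11−9)/6)² = 0.111
te_Staging deploy = (1 + 4·3 + 5)/6 = 18/6 = 3; σ²_Staging deploy = ((5−1)/6)² = 0.444
te_Load testing = (1 + 4·3 + 5)/6 = 18/6 = 3; σ²_Load testing = ((5−1)/6)² = 0.444
te_Documentation = (9 + 4·14 + 19)/6 = 84/6 = 14; σ²_Documentation = ((19−9)/6)² = 2.778
te_Release notes = (8 + 4·11 + 20)/6 = 72/6 = 12; σ²_Release notes = ((20−8)/6)² = 4.000

Forward pass:
ES_Frontend dev = 0; EF_Frontend dev = 13
ES_Database migration = 0; EF_Database migration = 14
ES_Unit tests = max(EF_Frontend dev=13, EF_Database migration=14) = 14; EF_Unit tests = 14+8 = 22
ES_Integration tests = max(EF_Frontend dev=13, EF_Database migration=14) = 14; EF_Integration tests = 14+3 = 17
ES_Code review = 13; EF_Code review = 13+8 = 21
ES_Security audit = 22; EF_Security audit = 22+10 = 32
ES_Staging deploy = 17; EF_Staging deploy = 17+3 = 20
ES_Load testing = 17; EF_Load testing = 17+3 = 20
ES_Documentation = 21; EF_Documentation = 21+14 = 35
ES_Release notes = max(EF_Security audit=32, EF_Staging deploy=20, EF_Load testing=20, EF_Documentation=35) = 35; EF_Release notes = 35+12 = 47
Expected project duration μ = 47 days. Critical path: Frontend dev → Code review → Documentation → Release notes.

Variance along critical path = 1.778 + 0.444 + 2.778 + 4.000 = 9.000; σ = √9.000 = 3.000 days.
Z = (50 − 47) / 3.000 = 1.000
P(T ≤ 50) = Φ(1.000) ≈ 0.841

0.841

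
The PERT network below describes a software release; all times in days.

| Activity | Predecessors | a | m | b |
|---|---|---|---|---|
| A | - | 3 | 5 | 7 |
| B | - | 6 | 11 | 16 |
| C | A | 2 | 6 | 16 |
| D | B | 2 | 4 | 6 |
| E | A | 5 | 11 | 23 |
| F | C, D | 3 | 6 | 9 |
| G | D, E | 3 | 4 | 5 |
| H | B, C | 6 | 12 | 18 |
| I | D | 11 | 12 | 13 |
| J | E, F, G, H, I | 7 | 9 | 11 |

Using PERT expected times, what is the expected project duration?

te_A = (3 + 4·5 + 7)/6 = 30/6 = 5
te_B = (6 + 4·11 + 16)/6 = 66/6 = 11
te_C = (2 + 4·6 + 16)/6 = 42/6 = 7
te_D = (2 + 4·4 + 6)/6 = 24/6 = 4
te_E = (5 + 4·11 + 23)/6 = 72/6 = 12
te_F = (3 + 4·6 + 9)/6 = 36/6 = 6
te_G = (3 + 4·4 + 5)/6 = 24/6 = 4
te_H = (6 + 4·12 + 18)/6 = 72/6 = 12
te_I = (11 + 4·12 + 13)/6 = 72/6 = 12
te_J = (7 + 4·9 + 11)/6 = 54/6 = 9

Forward pass:
ES_A = 0; EF_A = 5
ES_B = 0; EF_B = 11
ES_C = 5; EF_C = 5+7 = 12
ES_D = 11; EF_D = 11+4 = 15
ES_E = 5; EF_E = 5+12 = 17
ES_F = max(EF_C=12, EF_D=15) = 15; EF_F = 15+6 = 21
ES_G = max(EF_D=15, EF_E=17) = 17; EF_G = 17+4 = 21
ES_H = max(EF_B=11, EF_C=12) = 12; EF_H = 12+12 = 24
ES_I = 15; EF_I = 15+12 = 27
ES_J = max(EF_E=17, EF_F=21, EF_G=21, EF_H=24, EF_I=27) = 27; EF_J = 27+9 = 36
Expected project duration μ = 36 days. Critical path: B → D → I → J.

36 days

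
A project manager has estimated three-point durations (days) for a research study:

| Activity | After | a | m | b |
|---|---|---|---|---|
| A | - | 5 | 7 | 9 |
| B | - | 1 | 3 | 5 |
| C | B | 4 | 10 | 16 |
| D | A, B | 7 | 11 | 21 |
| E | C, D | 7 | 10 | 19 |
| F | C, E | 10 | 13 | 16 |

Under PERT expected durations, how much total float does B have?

te_A = (5 + 4·7 + 9)/6 = 42/6 = 7
te_B = (1 + 4·3 + 5)/6 = 18/6 = 3
te_C = (4 + 4·10 + 16)/6 = 60/6 = 10
te_D = (7 + 4·11 + 21)/6 = 72/6 = 12
te_E = (7 + 4·10 + 19)/6 = 66/6 = 11
te_F = (10 + 4·13 + 16)/6 = 78/6 = 13

Forward pass:
ES_A = 0; EF_A = 7
ES_B = 0; EF_B = 3
ES_C = 3; EF_C = 3+10 = 13
ES_D = max(EF_A=7, EF_B=3) = 7; EF_D = 7+12 = 19
ES_E = max(EF_C=13, EF_D=19) = 19; EF_E = 19+11 = 30
ES_F = max(EF_C=13, EF_E=30) = 30; EF_F = 30+13 = 43
Expected project duration μ = 43 days. Critical path: A → D → E → F.

Backward pass:
LF_F = 43; LS_F = 43−13 = 30
LF_E = LS_F = 30; LS_E = 30−11 = 19
LF_D = LS_E = 19; LS_D = 19−12 = 7
LF_C = min(LS_E=19, LS_F=30) = 19; LS_C = 19−10 = 9
LF_B = min(LS_C=9, LS_D=7) = 7; LS_B = 7−3 = 4
LF_A = LS_D = 7; LS_A = 7−7 = 0
Slack_B = LS_B − ES_B = 4 − 0 = 4

4 days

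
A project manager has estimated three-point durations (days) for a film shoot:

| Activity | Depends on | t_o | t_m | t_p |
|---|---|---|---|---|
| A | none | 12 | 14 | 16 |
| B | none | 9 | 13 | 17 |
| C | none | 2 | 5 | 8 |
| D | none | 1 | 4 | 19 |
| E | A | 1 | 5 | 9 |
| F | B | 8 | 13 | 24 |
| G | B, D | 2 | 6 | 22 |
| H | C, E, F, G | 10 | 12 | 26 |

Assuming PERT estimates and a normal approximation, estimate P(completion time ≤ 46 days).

te_A = (12 + 4·14 + 16)/6 = 84/6 = 14; σ²_A = ((16−12)/6)² = 0.444
te_B = (9 + 4·13 + 17)/6 = 78/6 = 13; σ²_B = ((17−9)/6)² = 1.778
te_C = (2 + 4·5 + 8)/6 = 30/6 = 5; σ²_C = ((8−2)/6)² = 1.000
te_D = (1 + 4·4 + 19)/6 = 36/6 = 6; σ²_D = ((19−1)/6)² = 9.000
te_E = (1 + 4·5 + 9)/6 = 30/6 = 5; σ²_E = ((9−1)/6)² = 1.778
te_F = (8 + 4·13 + 24)/6 = 84/6 = 14; σ²_F = ((24−8)/6)² = 7.111
te_G = (2 + 4·6 + 22)/6 = 48/6 = 8; σ²_G = ((22−2)/6)² = 11.111
te_H = (10 + 4·12 + 26)/6 = 84/6 = 14; σ²_H = ((26−10)/6)² = 7.111

Forward pass:
ES_A = 0; EF_A = 14
ES_B = 0; EF_B = 13
ES_C = 0; EF_C = 5
ES_D = 0; EF_D = 6
ES_E = 14; EF_E = 14+5 = 19
ES_F = 13; EF_F = 13+14 = 27
ES_G = max(EF_B=13, EF_D=6) = 13; EF_G = 13+8 = 21
ES_H = max(EF_C=5, EF_E=19, EF_F=27, EF_G=21) = 27; EF_H = 27+14 = 41
Expected project duration μ = 41 days. Critical path: B → F → H.

Variance along critical path = 1.778 + 7.111 + 7.111 = 16.000; σ = √16.000 = 4.000 days.
Z = (46 − 41) / 4.000 = 1.250
P(T ≤ 46) = Φ(1.250) ≈ 0.894

0.894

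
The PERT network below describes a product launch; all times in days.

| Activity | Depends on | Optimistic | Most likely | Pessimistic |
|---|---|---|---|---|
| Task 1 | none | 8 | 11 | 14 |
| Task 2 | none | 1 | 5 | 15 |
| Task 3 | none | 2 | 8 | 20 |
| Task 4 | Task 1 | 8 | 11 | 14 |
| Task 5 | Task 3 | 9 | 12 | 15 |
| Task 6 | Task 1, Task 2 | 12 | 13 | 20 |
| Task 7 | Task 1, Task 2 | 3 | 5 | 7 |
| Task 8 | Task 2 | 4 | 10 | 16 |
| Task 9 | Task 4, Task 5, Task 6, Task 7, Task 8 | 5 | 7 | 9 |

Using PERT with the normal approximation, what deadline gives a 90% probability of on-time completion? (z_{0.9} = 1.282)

34.3 days

te_Task 1 = (8 + 4·11 + 14)/6 = 66/6 = 11; σ²_Task 1 = ((14−8)/6)² = 1.000
te_Task 2 = (1 + 4·5 + 15)/6 = 36/6 = 6; σ²_Task 2 = ((15−1)/6)² = 5.444
te_Task 3 = (2 + 4·8 + 20)/6 = 54/6 = 9; σ²_Task 3 = ((20−2)/6)² = 9.000
te_Task 4 = (8 + 4·11 + 14)/6 = 66/6 = 11; σ²_Task 4 = ((14−8)/6)² = 1.000
te_Task 5 = (9 + 4·12 + 15)/6 = 72/6 = 12; σ²_Task 5 = ((15−9)/6)² = 1.000
te_Task 6 = (12 + 4·13 + 20)/6 = 84/6 = 14; σ²_Task 6 = ((20−12)/6)² = 1.778
te_Task 7 = (3 + 4·5 + 7)/6 = 30/6 = 5; σ²_Task 7 = ((7−3)/6)² = 0.444
te_Task 8 = (4 + 4·10 + 16)/6 = 60/6 = 10; σ²_Task 8 = ((16−4)/6)² = 4.000
te_Task 9 = (5 + 4·7 + 9)/6 = 42/6 = 7; σ²_Task 9 = ((9−5)/6)² = 0.444

Forward pass:
ES_Task 1 = 0; EF_Task 1 = 11
ES_Task 2 = 0; EF_Task 2 = 6
ES_Task 3 = 0; EF_Task 3 = 9
ES_Task 4 = 11; EF_Task 4 = 11+11 = 22
ES_Task 5 = 9; EF_Task 5 = 9+12 = 21
ES_Task 6 = max(EF_Task 1=11, EF_Task 2=6) = 11; EF_Task 6 = 11+14 = 25
ES_Task 7 = max(EF_Task 1=11, EF_Task 2=6) = 11; EF_Task 7 = 11+5 = 16
ES_Task 8 = 6; EF_Task 8 = 6+10 = 16
ES_Task 9 = max(EF_Task 4=22, EF_Task 5=21, EF_Task 6=25, EF_Task 7=16, EF_Task 8=16) = 25; EF_Task 9 = 25+7 = 32
Expected project duration μ = 32 days. Critical path: Task 1 → Task 6 → Task 9.

Variance along critical path = 1.000 + 1.778 + 0.444 = 3.222; σ = 1.795 days.
D = μ + z·σ = 32 + 1.282·1.795 = 34.3 days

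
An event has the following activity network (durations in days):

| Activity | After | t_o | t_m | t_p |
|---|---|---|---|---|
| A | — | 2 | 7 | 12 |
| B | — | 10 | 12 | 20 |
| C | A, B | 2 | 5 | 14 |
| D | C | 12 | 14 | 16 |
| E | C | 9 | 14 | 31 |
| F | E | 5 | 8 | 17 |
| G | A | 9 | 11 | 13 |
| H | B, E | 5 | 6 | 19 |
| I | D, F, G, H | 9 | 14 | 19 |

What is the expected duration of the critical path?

58 days

te_A = (2 + 4·7 + 12)/6 = 42/6 = 7
te_B = (10 + 4·12 + 20)/6 = 78/6 = 13
te_C = (2 + 4·5 + 14)/6 = 36/6 = 6
te_D = (12 + 4·14 + 16)/6 = 84/6 = 14
te_E = (9 + 4·14 + 31)/6 = 96/6 = 16
te_F = (5 + 4·8 + 17)/6 = 54/6 = 9
te_G = (9 + 4·11 + 13)/6 = 66/6 = 11
te_H = (5 + 4·6 + 19)/6 = 48/6 = 8
te_I = (9 + 4·14 + 19)/6 = 84/6 = 14

Forward pass:
ES_A = 0; EF_A = 7
ES_B = 0; EF_B = 13
ES_C = max(EF_A=7, EF_B=13) = 13; EF_C = 13+6 = 19
ES_D = 19; EF_D = 19+14 = 33
ES_E = 19; EF_E = 19+16 = 35
ES_F = 35; EF_F = 35+9 = 44
ES_G = 7; EF_G = 7+11 = 18
ES_H = max(EF_B=13, EF_E=35) = 35; EF_H = 35+8 = 43
ES_I = max(EF_D=33, EF_F=44, EF_G=18, EF_H=43) = 44; EF_I = 44+14 = 58
Expected project duration μ = 58 days. Critical path: B → C → E → F → I.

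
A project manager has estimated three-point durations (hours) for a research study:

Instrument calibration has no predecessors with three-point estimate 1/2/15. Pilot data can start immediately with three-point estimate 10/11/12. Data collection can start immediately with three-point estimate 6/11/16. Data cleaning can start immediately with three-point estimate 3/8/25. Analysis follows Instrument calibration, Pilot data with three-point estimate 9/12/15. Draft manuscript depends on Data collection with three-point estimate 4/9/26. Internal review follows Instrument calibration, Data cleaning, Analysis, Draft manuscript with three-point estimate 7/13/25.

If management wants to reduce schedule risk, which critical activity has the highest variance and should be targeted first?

Internal review

te_Instrument calibration = (1 + 4·2 + 15)/6 = 24/6 = 4; σ²_Instrument calibration = ((15−1)/6)² = 5.444
te_Pilot data = (10 + 4·11 + 12)/6 = 66/6 = 11; σ²_Pilot data = ((12−10)/6)² = 0.111
te_Data collection = (6 + 4·11 + 16)/6 = 66/6 = 11; σ²_Data collection = ((16−6)/6)² = 2.778
te_Data cleaning = (3 + 4·8 + 25)/6 = 60/6 = 10; σ²_Data cleaning = ((25−3)/6)² = 13.444
te_Analysis = (9 + 4·12 + 15)/6 = 72/6 = 12; σ²_Analysis = ((15−9)/6)² = 1.000
te_Draft manuscript = (4 + 4·9 + 26)/6 = 66/6 = 11; σ²_Draft manuscript = ((26−4)/6)² = 13.444
te_Internal review = (7 + 4·13 + 25)/6 = 84/6 = 14; σ²_Internal review = ((25−7)/6)² = 9.000

Forward pass:
ES_Instrument calibration = 0; EF_Instrument calibration = 4
ES_Pilot data = 0; EF_Pilot data = 11
ES_Data collection = 0; EF_Data collection = 11
ES_Data cleaning = 0; EF_Data cleaning = 10
ES_Analysis = max(EF_Instrument calibration=4, EF_Pilot data=11) = 11; EF_Analysis = 11+12 = 23
ES_Draft manuscript = 11; EF_Draft manuscript = 11+11 = 22
ES_Internal review = max(EF_Instrument calibration=4, EF_Data cleaning=10, EF_Analysis=23, EF_Draft manuscript=22) = 23; EF_Internal review = 23+14 = 37
Expected project duration μ = 37 hours. Critical path: Pilot data → Analysis → Internal review.

Variances on critical path: σ²_Pilot data=0.111, σ²_Analysis=1.000, σ²_Internal review=9.000.
Largest is σ²_Internal review = 9.000.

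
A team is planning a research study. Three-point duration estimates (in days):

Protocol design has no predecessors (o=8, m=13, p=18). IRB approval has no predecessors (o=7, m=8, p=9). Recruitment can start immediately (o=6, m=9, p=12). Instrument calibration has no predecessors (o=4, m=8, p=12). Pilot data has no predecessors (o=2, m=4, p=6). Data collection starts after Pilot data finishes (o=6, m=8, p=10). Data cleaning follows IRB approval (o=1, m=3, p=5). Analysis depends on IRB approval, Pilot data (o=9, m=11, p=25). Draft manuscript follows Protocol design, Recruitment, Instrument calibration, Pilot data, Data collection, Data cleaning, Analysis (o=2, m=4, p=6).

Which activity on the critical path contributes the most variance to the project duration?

te_Protocol design = (8 + 4·13 + 18)/6 = 78/6 = 13; σ²_Protocol design = ((18−8)/6)² = 2.778
te_IRB approval = (7 + 4·8 + 9)/6 = 48/6 = 8; σ²_IRB approval = ((9−7)/6)² = 0.111
te_Recruitment = (6 + 4·9 + 12)/6 = 54/6 = 9; σ²_Recruitment = ((12−6)/6)² = 1.000
te_Instrument calibration = (4 + 4·8 + 12)/6 = 48/6 = 8; σ²_Instrument calibration = ((12−4)/6)² = 1.778
te_Pilot data = (2 + 4·4 + 6)/6 = 24/6 = 4; σ²_Pilot data = ((6−2)/6)² = 0.444
te_Data collection = (6 + 4·8 + 10)/6 = 48/6 = 8; σ²_Data collection = ((10−6)/6)² = 0.444
te_Data cleaning = (1 + 4·3 + 5)/6 = 18/6 = 3; σ²_Data cleaning = ((5−1)/6)² = 0.444
te_Analysis = (9 + 4·11 + 25)/6 = 78/6 = 13; σ²_Analysis = ((25−9)/6)² = 7.111
te_Draft manuscript = (2 + 4·4 + 6)/6 = 24/6 = 4; σ²_Draft manuscript = ((6−2)/6)² = 0.444

Forward pass:
ES_Protocol design = 0; EF_Protocol design = 13
ES_IRB approval = 0; EF_IRB approval = 8
ES_Recruitment = 0; EF_Recruitment = 9
ES_Instrument calibration = 0; EF_Instrument calibration = 8
ES_Pilot data = 0; EF_Pilot data = 4
ES_Data collection = 4; EF_Data collection = 4+8 = 12
ES_Data cleaning = 8; EF_Data cleaning = 8+3 = 11
ES_Analysis = max(EF_IRB approval=8, EF_Pilot data=4) = 8; EF_Analysis = 8+13 = 21
ES_Draft manuscript = max(EF_Protocol design=13, EF_Recruitment=9, EF_Instrument calibration=8, EF_Pilot data=4, EF_Data collection=12, EF_Data cleaning=11, EF_Analysis=21) = 21; EF_Draft manuscript = 21+4 = 25
Expected project duration μ = 25 days. Critical path: IRB approval → Analysis → Draft manuscript.

Variances on critical path: σ²_IRB approval=0.111, σ²_Analysis=7.111, σ²_Draft manuscript=0.444.
Largest is σ²_Analysis = 7.111.

Analysis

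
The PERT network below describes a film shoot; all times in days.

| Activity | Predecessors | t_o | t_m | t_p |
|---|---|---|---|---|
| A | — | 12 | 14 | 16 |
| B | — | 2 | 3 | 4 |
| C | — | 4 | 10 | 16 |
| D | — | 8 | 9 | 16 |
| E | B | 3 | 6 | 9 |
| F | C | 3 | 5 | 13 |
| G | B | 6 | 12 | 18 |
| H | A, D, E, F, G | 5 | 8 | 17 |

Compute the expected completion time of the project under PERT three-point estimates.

25 days

te_A = (12 + 4·14 + 16)/6 = 84/6 = 14
te_B = (2 + 4·3 + 4)/6 = 18/6 = 3
te_C = (4 + 4·10 + 16)/6 = 60/6 = 10
te_D = (8 + 4·9 + 16)/6 = 60/6 = 10
te_E = (3 + 4·6 + 9)/6 = 36/6 = 6
te_F = (3 + 4·5 + 13)/6 = 36/6 = 6
te_G = (6 + 4·12 + 18)/6 = 72/6 = 12
te_H = (5 + 4·8 + 17)/6 = 54/6 = 9

Forward pass:
ES_A = 0; EF_A = 14
ES_B = 0; EF_B = 3
ES_C = 0; EF_C = 10
ES_D = 0; EF_D = 10
ES_E = 3; EF_E = 3+6 = 9
ES_F = 10; EF_F = 10+6 = 16
ES_G = 3; EF_G = 3+12 = 15
ES_H = max(EF_A=14, EF_D=10, EF_E=9, EF_F=16, EF_G=15) = 16; EF_H = 16+9 = 25
Expected project duration μ = 25 days. Critical path: C → F → H.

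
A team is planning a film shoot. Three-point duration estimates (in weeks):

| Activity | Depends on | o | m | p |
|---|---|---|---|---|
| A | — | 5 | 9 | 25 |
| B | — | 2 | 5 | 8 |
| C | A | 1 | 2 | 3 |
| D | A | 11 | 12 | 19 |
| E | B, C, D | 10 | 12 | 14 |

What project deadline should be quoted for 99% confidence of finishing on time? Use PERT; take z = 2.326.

44.5 weeks

te_A = (5 + 4·9 + 25)/6 = 66/6 = 11; σ²_A = ((25−5)/6)² = 11.111
te_B = (2 + 4·5 + 8)/6 = 30/6 = 5; σ²_B = ((8−2)/6)² = 1.000
te_C = (1 + 4·2 + 3)/6 = 12/6 = 2; σ²_C = ((3−1)/6)² = 0.111
te_D = (11 + 4·12 + 19)/6 = 78/6 = 13; σ²_D = ((19−11)/6)² = 1.778
te_E = (10 + 4·12 + 14)/6 = 72/6 = 12; σ²_E = ((14−10)/6)² = 0.444

Forward pass:
ES_A = 0; EF_A = 11
ES_B = 0; EF_B = 5
ES_C = 11; EF_C = 11+2 = 13
ES_D = 11; EF_D = 11+13 = 24
ES_E = max(EF_B=5, EF_C=13, EF_D=24) = 24; EF_E = 24+12 = 36
Expected project duration μ = 36 weeks. Critical path: A → D → E.

Variance along critical path = 11.111 + 1.778 + 0.444 = 13.333; σ = 3.651 weeks.
D = μ + z·σ = 36 + 2.326·3.651 = 44.5 weeks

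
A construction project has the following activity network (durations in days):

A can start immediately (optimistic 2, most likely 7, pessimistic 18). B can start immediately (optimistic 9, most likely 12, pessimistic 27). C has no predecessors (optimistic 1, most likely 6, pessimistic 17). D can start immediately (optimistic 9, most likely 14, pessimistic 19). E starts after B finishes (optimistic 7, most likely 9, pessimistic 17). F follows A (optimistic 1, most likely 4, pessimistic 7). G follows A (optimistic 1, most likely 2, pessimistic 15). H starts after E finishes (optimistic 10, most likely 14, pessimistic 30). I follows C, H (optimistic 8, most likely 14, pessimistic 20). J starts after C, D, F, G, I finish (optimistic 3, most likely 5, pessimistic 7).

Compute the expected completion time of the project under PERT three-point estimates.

te_A = (2 + 4·7 + 18)/6 = 48/6 = 8
te_B = (9 + 4·12 + 27)/6 = 84/6 = 14
te_C = (1 + 4·6 + 17)/6 = 42/6 = 7
te_D = (9 + 4·14 + 19)/6 = 84/6 = 14
te_E = (7 + 4·9 + 17)/6 = 60/6 = 10
te_F = (1 + 4·4 + 7)/6 = 24/6 = 4
te_G = (1 + 4·2 + 15)/6 = 24/6 = 4
te_H = (10 + 4·14 + 30)/6 = 96/6 = 16
te_I = (8 + 4·14 + 20)/6 = 84/6 = 14
te_J = (3 + 4·5 + 7)/6 = 30/6 = 5

Forward pass:
ES_A = 0; EF_A = 8
ES_B = 0; EF_B = 14
ES_C = 0; EF_C = 7
ES_D = 0; EF_D = 14
ES_E = 14; EF_E = 14+10 = 24
ES_F = 8; EF_F = 8+4 = 12
ES_G = 8; EF_G = 8+4 = 12
ES_H = 24; EF_H = 24+16 = 40
ES_I = max(EF_C=7, EF_H=40) = 40; EF_I = 40+14 = 54
ES_J = max(EF_C=7, EF_D=14, EF_F=12, EF_G=12, EF_I=54) = 54; EF_J = 54+5 = 59
Expected project duration μ = 59 days. Critical path: B → E → H → I → J.

59 days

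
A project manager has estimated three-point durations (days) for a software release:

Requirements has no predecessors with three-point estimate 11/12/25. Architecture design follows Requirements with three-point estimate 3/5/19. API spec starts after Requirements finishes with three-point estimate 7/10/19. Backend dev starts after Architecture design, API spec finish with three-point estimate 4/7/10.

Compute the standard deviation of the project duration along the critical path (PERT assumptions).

te_Requirements = (11 + 4·12 + 25)/6 = 84/6 = 14; σ²_Requirements = ((25−11)/6)² = 5.444
te_Architecture design = (3 + 4·5 + 19)/6 = 42/6 = 7; σ²_Architecture design = ((19−3)/6)² = 7.111
te_API spec = (7 + 4·10 + 19)/6 = 66/6 = 11; σ²_API spec = ((19−7)/6)² = 4.000
te_Backend dev = (4 + 4·7 + 10)/6 = 42/6 = 7; σ²_Backend dev = ((10−4)/6)² = 1.000

Forward pass:
ES_Requirements = 0; EF_Requirements = 14
ES_Architecture design = 14; EF_Architecture design = 14+7 = 21
ES_API spec = 14; EF_API spec = 14+11 = 25
ES_Backend dev = max(EF_Architecture design=21, EF_API spec=25) = 25; EF_Backend dev = 25+7 = 32
Expected project duration μ = 32 days. Critical path: Requirements → API spec → Backend dev.

Variance along critical path = 5.444 + 4.000 + 1.000 = 10.444
σ = √10.444 = 3.232 days

3.23 days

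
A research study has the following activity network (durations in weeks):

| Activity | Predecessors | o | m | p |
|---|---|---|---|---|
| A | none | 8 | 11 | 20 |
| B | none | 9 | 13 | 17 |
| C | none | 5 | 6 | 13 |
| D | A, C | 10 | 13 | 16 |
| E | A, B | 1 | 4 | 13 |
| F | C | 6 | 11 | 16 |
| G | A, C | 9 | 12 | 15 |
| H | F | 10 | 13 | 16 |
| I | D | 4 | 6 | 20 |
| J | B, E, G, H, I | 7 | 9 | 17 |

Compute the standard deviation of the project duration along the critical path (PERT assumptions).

te_A = (8 + 4·11 + 20)/6 = 72/6 = 12; σ²_A = ((20−8)/6)² = 4.000
te_B = (9 + 4·13 + 17)/6 = 78/6 = 13; σ²_B = ((17−9)/6)² = 1.778
te_C = (5 + 4·6 + 13)/6 = 42/6 = 7; σ²_C = ((13−5)/6)² = 1.778
te_D = (10 + 4·13 + 16)/6 = 78/6 = 13; σ²_D = ((16−10)/6)² = 1.000
te_E = (1 + 4·4 + 13)/6 = 30/6 = 5; σ²_E = ((13−1)/6)² = 4.000
te_F = (6 + 4·11 + 16)/6 = 66/6 = 11; σ²_F = ((16−6)/6)² = 2.778
te_G = (9 + 4·12 + 15)/6 = 72/6 = 12; σ²_G = ((15−9)/6)² = 1.000
te_H = (10 + 4·13 + 16)/6 = 78/6 = 13; σ²_H = ((16−10)/6)² = 1.000
te_I = (4 + 4·6 + 20)/6 = 48/6 = 8; σ²_I = ((20−4)/6)² = 7.111
te_J = (7 + 4·9 + 17)/6 = 60/6 = 10; σ²_J = ((17−7)/6)² = 2.778

Forward pass:
ES_A = 0; EF_A = 12
ES_B = 0; EF_B = 13
ES_C = 0; EF_C = 7
ES_D = max(EF_A=12, EF_C=7) = 12; EF_D = 12+13 = 25
ES_E = max(EF_A=12, EF_B=13) = 13; EF_E = 13+5 = 18
ES_F = 7; EF_F = 7+11 = 18
ES_G = max(EF_A=12, EF_C=7) = 12; EF_G = 12+12 = 24
ES_H = 18; EF_H = 18+13 = 31
ES_I = 25; EF_I = 25+8 = 33
ES_J = max(EF_B=13, EF_E=18, EF_G=24, EF_H=31, EF_I=33) = 33; EF_J = 33+10 = 43
Expected project duration μ = 43 weeks. Critical path: A → D → I → J.

Variance along critical path = 4.000 + 1.000 + 7.111 + 2.778 = 14.889
σ = √14.889 = 3.859 weeks

3.86 weeks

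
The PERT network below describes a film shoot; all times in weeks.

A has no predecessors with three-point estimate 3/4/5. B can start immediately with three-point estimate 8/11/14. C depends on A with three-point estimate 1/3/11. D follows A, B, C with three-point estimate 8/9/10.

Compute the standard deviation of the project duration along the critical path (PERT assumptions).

1.05 weeks

te_A = (3 + 4·4 + 5)/6 = 24/6 = 4; σ²_A = ((5−3)/6)² = 0.111
te_B = (8 + 4·11 + 14)/6 = 66/6 = 11; σ²_B = ((14−8)/6)² = 1.000
te_C = (1 + 4·3 + 11)/6 = 24/6 = 4; σ²_C = ((11−1)/6)² = 2.778
te_D = (8 + 4·9 + 10)/6 = 54/6 = 9; σ²_D = ((10−8)/6)² = 0.111

Forward pass:
ES_A = 0; EF_A = 4
ES_B = 0; EF_B = 11
ES_C = 4; EF_C = 4+4 = 8
ES_D = max(EF_A=4, EF_B=11, EF_C=8) = 11; EF_D = 11+9 = 20
Expected project duration μ = 20 weeks. Critical path: B → D.

Variance along critical path = 1.000 + 0.111 = 1.111
σ = √1.111 = 1.054 weeks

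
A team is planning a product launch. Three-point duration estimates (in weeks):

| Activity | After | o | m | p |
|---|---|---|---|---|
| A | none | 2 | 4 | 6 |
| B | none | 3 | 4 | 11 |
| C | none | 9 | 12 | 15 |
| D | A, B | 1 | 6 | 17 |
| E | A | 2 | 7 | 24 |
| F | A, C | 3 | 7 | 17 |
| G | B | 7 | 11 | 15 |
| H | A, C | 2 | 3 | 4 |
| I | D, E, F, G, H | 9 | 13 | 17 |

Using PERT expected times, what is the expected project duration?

te_A = (2 + 4·4 + 6)/6 = 24/6 = 4
te_B = (3 + 4·4 + 11)/6 = 30/6 = 5
te_C = (9 + 4·12 + 15)/6 = 72/6 = 12
te_D = (1 + 4·6 + 17)/6 = 42/6 = 7
te_E = (2 + 4·7 + 24)/6 = 54/6 = 9
te_F = (3 + 4·7 + 17)/6 = 48/6 = 8
te_G = (7 + 4·11 + 15)/6 = 66/6 = 11
te_H = (2 + 4·3 + 4)/6 = 18/6 = 3
te_I = (9 + 4·13 + 17)/6 = 78/6 = 13

Forward pass:
ES_A = 0; EF_A = 4
ES_B = 0; EF_B = 5
ES_C = 0; EF_C = 12
ES_D = max(EF_A=4, EF_B=5) = 5; EF_D = 5+7 = 12
ES_E = 4; EF_E = 4+9 = 13
ES_F = max(EF_A=4, EF_C=12) = 12; EF_F = 12+8 = 20
ES_G = 5; EF_G = 5+11 = 16
ES_H = max(EF_A=4, EF_C=12) = 12; EF_H = 12+3 = 15
ES_I = max(EF_D=12, EF_E=13, EF_F=20, EF_G=16, EF_H=15) = 20; EF_I = 20+13 = 33
Expected project duration μ = 33 weeks. Critical path: C → F → I.

33 weeks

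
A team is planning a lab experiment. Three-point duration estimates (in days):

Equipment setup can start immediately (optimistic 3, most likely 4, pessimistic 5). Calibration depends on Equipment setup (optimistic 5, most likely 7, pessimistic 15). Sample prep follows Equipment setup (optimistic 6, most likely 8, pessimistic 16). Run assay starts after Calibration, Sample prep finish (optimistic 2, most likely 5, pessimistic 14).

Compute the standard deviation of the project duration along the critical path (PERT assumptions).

2.62 days

te_Equipment setup = (3 + 4·4 + 5)/6 = 24/6 = 4; σ²_Equipment setup = ((5−3)/6)² = 0.111
te_Calibration = (5 + 4·7 + 15)/6 = 48/6 = 8; σ²_Calibration = ((15−5)/6)² = 2.778
te_Sample prep = (6 + 4·8 + 16)/6 = 54/6 = 9; σ²_Sample prep = ((16−6)/6)² = 2.778
te_Run assay = (2 + 4·5 + 14)/6 = 36/6 = 6; σ²_Run assay = ((14−2)/6)² = 4.000

Forward pass:
ES_Equipment setup = 0; EF_Equipment setup = 4
ES_Calibration = 4; EF_Calibration = 4+8 = 12
ES_Sample prep = 4; EF_Sample prep = 4+9 = 13
ES_Run assay = max(EF_Calibration=12, EF_Sample prep=13) = 13; EF_Run assay = 13+6 = 19
Expected project duration μ = 19 days. Critical path: Equipment setup → Sample prep → Run assay.

Variance along critical path = 0.111 + 2.778 + 4.000 = 6.889
σ = √6.889 = 2.625 days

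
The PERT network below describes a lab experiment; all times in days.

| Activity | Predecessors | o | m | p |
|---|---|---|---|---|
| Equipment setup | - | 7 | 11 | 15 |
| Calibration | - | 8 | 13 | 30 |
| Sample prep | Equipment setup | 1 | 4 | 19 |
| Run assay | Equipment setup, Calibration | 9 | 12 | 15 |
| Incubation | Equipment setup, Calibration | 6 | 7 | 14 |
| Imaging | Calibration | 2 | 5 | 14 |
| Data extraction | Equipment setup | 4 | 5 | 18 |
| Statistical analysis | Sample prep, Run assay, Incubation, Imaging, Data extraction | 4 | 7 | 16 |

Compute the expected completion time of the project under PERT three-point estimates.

35 days

te_Equipment setup = (7 + 4·11 + 15)/6 = 66/6 = 11
te_Calibration = (8 + 4·13 + 30)/6 = 90/6 = 15
te_Sample prep = (1 + 4·4 + 19)/6 = 36/6 = 6
te_Run assay = (9 + 4·12 + 15)/6 = 72/6 = 12
te_Incubation = (6 + 4·7 + 14)/6 = 48/6 = 8
te_Imaging = (2 + 4·5 + 14)/6 = 36/6 = 6
te_Data extraction = (4 + 4·5 + 18)/6 = 42/6 = 7
te_Statistical analysis = (4 + 4·7 + 16)/6 = 48/6 = 8

Forward pass:
ES_Equipment setup = 0; EF_Equipment setup = 11
ES_Calibration = 0; EF_Calibration = 15
ES_Sample prep = 11; EF_Sample prep = 11+6 = 17
ES_Run assay = max(EF_Equipment setup=11, EF_Calibration=15) = 15; EF_Run assay = 15+12 = 27
ES_Incubation = max(EF_Equipment setup=11, EF_Calibration=15) = 15; EF_Incubation = 15+8 = 23
ES_Imaging = 15; EF_Imaging = 15+6 = 21
ES_Data extraction = 11; EF_Data extraction = 11+7 = 18
ES_Statistical analysis = max(EF_Sample prep=17, EF_Run assay=27, EF_Incubation=23, EF_Imaging=21, EF_Data extraction=18) = 27; EF_Statistical analysis = 27+8 = 35
Expected project duration μ = 35 days. Critical path: Calibration → Run assay → Statistical analysis.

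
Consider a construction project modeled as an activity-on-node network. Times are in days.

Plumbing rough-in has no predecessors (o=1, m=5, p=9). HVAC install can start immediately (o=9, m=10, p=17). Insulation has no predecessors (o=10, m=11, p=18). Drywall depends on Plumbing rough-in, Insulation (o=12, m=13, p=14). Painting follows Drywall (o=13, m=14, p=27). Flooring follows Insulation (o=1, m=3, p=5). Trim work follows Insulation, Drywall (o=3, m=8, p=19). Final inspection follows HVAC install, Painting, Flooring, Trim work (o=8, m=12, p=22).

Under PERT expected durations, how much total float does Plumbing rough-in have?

te_Plumbing rough-in = (1 + 4·5 + 9)/6 = 30/6 = 5
te_HVAC install = (9 + 4·10 + 17)/6 = 66/6 = 11
te_Insulation = (10 + 4·11 + 18)/6 = 72/6 = 12
te_Drywall = (12 + 4·13 + 14)/6 = 78/6 = 13
te_Painting = (13 + 4·14 + 27)/6 = 96/6 = 16
te_Flooring = (1 + 4·3 + 5)/6 = 18/6 = 3
te_Trim work = (3 + 4·8 + 19)/6 = 54/6 = 9
te_Final inspection = (8 + 4·12 + 22)/6 = 78/6 = 13

Forward pass:
ES_Plumbing rough-in = 0; EF_Plumbing rough-in = 5
ES_HVAC install = 0; EF_HVAC install = 11
ES_Insulation = 0; EF_Insulation = 12
ES_Drywall = max(EF_Plumbing rough-in=5, EF_Insulation=12) = 12; EF_Drywall = 12+13 = 25
ES_Painting = 25; EF_Painting = 25+16 = 41
ES_Flooring = 12; EF_Flooring = 12+3 = 15
ES_Trim work = max(EF_Insulation=12, EF_Drywall=25) = 25; EF_Trim work = 25+9 = 34
ES_Final inspection = max(EF_HVAC install=11, EF_Painting=41, EF_Flooring=15, EF_Trim work=34) = 41; EF_Final inspection = 41+13 = 54
Expected project duration μ = 54 days. Critical path: Insulation → Drywall → Painting → Final inspection.

Backward pass:
LF_Final inspection = 54; LS_Final inspection = 54−13 = 41
LF_Trim work = LS_Final inspection = 41; LS_Trim work = 41−9 = 32
LF_Flooring = LS_Final inspection = 41; LS_Flooring = 41−3 = 38
LF_Painting = LS_Final inspection = 41; LS_Painting = 41−16 = 25
LF_Drywall = min(LS_Painting=25, LS_Trim work=32) = 25; LS_Drywall = 25−13 = 12
LF_Insulation = min(LS_Drywall=12, LS_Flooring=38, LS_Trim work=32) = 12; LS_Insulation = 12−12 = 0
LF_HVAC install = LS_Final inspection = 41; LS_HVAC install = 41−11 = 30
LF_Plumbing rough-in = LS_Drywall = 12; LS_Plumbing rough-in = 12−5 = 7
Slack_Plumbing rough-in = LS_Plumbing rough-in − ES_Plumbing rough-in = 7 − 0 = 7

7 days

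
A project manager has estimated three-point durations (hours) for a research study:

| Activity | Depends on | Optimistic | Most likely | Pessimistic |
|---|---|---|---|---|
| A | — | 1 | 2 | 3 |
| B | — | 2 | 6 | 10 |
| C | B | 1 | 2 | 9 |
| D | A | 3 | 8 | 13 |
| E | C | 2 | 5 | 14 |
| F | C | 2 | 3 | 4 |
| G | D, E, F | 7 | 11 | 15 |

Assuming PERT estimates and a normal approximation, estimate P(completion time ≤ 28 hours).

0.744

te_A = (1 + 4·2 + 3)/6 = 12/6 = 2; σ²_A = ((3−1)/6)² = 0.111
te_B = (2 + 4·6 + 10)/6 = 36/6 = 6; σ²_B = ((10−2)/6)² = 1.778
te_C = (1 + 4·2 + 9)/6 = 18/6 = 3; σ²_C = ((9−1)/6)² = 1.778
te_D = (3 + 4·8 + 13)/6 = 48/6 = 8; σ²_D = ((13−3)/6)² = 2.778
te_E = (2 + 4·5 + 14)/6 = 36/6 = 6; σ²_E = ((14−2)/6)² = 4.000
te_F = (2 + 4·3 + 4)/6 = 18/6 = 3; σ²_F = ((4−2)/6)² = 0.111
te_G = (7 + 4·11 + 15)/6 = 66/6 = 11; σ²_G = ((15−7)/6)² = 1.778

Forward pass:
ES_A = 0; EF_A = 2
ES_B = 0; EF_B = 6
ES_C = 6; EF_C = 6+3 = 9
ES_D = 2; EF_D = 2+8 = 10
ES_E = 9; EF_E = 9+6 = 15
ES_F = 9; EF_F = 9+3 = 12
ES_G = max(EF_D=10, EF_E=15, EF_F=12) = 15; EF_G = 15+11 = 26
Expected project duration μ = 26 hours. Critical path: B → C → E → G.

Variance along critical path = 1.778 + 1.778 + 4.000 + 1.778 = 9.333; σ = √9.333 = 3.055 hours.
Z = (28 − 26) / 3.055 = 0.655
P(T ≤ 28) = Φ(0.655) ≈ 0.744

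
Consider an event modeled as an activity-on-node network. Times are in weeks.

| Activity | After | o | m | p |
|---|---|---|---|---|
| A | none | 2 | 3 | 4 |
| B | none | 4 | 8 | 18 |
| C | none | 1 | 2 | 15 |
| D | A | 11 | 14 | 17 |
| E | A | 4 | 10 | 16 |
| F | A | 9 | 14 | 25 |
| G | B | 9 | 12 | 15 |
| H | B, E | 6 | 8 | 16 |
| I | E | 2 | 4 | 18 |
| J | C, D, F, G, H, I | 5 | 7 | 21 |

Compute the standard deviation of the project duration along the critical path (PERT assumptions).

3.74 weeks

te_A = (2 + 4·3 + 4)/6 = 18/6 = 3; σ²_A = ((4−2)/6)² = 0.111
te_B = (4 + 4·8 + 18)/6 = 54/6 = 9; σ²_B = ((18−4)/6)² = 5.444
te_C = (1 + 4·2 + 15)/6 = 24/6 = 4; σ²_C = ((15−1)/6)² = 5.444
te_D = (11 + 4·14 + 17)/6 = 84/6 = 14; σ²_D = ((17−11)/6)² = 1.000
te_E = (4 + 4·10 + 16)/6 = 60/6 = 10; σ²_E = ((16−4)/6)² = 4.000
te_F = (9 + 4·14 + 25)/6 = 90/6 = 15; σ²_F = ((25−9)/6)² = 7.111
te_G = (9 + 4·12 + 15)/6 = 72/6 = 12; σ²_G = ((15−9)/6)² = 1.000
te_H = (6 + 4·8 + 16)/6 = 54/6 = 9; σ²_H = ((16−6)/6)² = 2.778
te_I = (2 + 4·4 + 18)/6 = 36/6 = 6; σ²_I = ((18−2)/6)² = 7.111
te_J = (5 + 4·7 + 21)/6 = 54/6 = 9; σ²_J = ((21−5)/6)² = 7.111

Forward pass:
ES_A = 0; EF_A = 3
ES_B = 0; EF_B = 9
ES_C = 0; EF_C = 4
ES_D = 3; EF_D = 3+14 = 17
ES_E = 3; EF_E = 3+10 = 13
ES_F = 3; EF_F = 3+15 = 18
ES_G = 9; EF_G = 9+12 = 21
ES_H = max(EF_B=9, EF_E=13) = 13; EF_H = 13+9 = 22
ES_I = 13; EF_I = 13+6 = 19
ES_J = max(EF_C=4, EF_D=17, EF_F=18, EF_G=21, EF_H=22, EF_I=19) = 22; EF_J = 22+9 = 31
Expected project duration μ = 31 weeks. Critical path: A → E → H → J.

Variance along critical path = 0.111 + 4.000 + 2.778 + 7.111 = 14.000
σ = √14.000 = 3.742 weeks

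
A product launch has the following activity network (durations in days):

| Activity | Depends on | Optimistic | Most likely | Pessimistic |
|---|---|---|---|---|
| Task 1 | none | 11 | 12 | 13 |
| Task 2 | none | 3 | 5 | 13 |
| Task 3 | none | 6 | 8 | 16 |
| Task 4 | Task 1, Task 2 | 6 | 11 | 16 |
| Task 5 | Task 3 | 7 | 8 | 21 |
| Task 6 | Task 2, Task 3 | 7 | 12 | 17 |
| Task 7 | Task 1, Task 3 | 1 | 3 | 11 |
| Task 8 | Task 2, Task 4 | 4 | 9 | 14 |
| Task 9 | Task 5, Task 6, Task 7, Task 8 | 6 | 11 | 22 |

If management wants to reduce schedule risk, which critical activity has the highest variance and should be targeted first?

te_Task 1 = (11 + 4·12 + 13)/6 = 72/6 = 12; σ²_Task 1 = ((13−11)/6)² = 0.111
te_Task 2 = (3 + 4·5 + 13)/6 = 36/6 = 6; σ²_Task 2 = ((13−3)/6)² = 2.778
te_Task 3 = (6 + 4·8 + 16)/6 = 54/6 = 9; σ²_Task 3 = ((16−6)/6)² = 2.778
te_Task 4 = (6 + 4·11 + 16)/6 = 66/6 = 11; σ²_Task 4 = ((16−6)/6)² = 2.778
te_Task 5 = (7 + 4·8 + 21)/6 = 60/6 = 10; σ²_Task 5 = ((21−7)/6)² = 5.444
te_Task 6 = (7 + 4·12 + 17)/6 = 72/6 = 12; σ²_Task 6 = ((17−7)/6)² = 2.778
te_Task 7 = (1 + 4·3 + 11)/6 = 24/6 = 4; σ²_Task 7 = ((11−1)/6)² = 2.778
te_Task 8 = (4 + 4·9 + 14)/6 = 54/6 = 9; σ²_Task 8 = ((14−4)/6)² = 2.778
te_Task 9 = (6 + 4·11 + 22)/6 = 72/6 = 12; σ²_Task 9 = ((22−6)/6)² = 7.111

Forward pass:
ES_Task 1 = 0; EF_Task 1 = 12
ES_Task 2 = 0; EF_Task 2 = 6
ES_Task 3 = 0; EF_Task 3 = 9
ES_Task 4 = max(EF_Task 1=12, EF_Task 2=6) = 12; EF_Task 4 = 12+11 = 23
ES_Task 5 = 9; EF_Task 5 = 9+10 = 19
ES_Task 6 = max(EF_Task 2=6, EF_Task 3=9) = 9; EF_Task 6 = 9+12 = 21
ES_Task 7 = max(EF_Task 1=12, EF_Task 3=9) = 12; EF_Task 7 = 12+4 = 16
ES_Task 8 = max(EF_Task 2=6, EF_Task 4=23) = 23; EF_Task 8 = 23+9 = 32
ES_Task 9 = max(EF_Task 5=19, EF_Task 6=21, EF_Task 7=16, EF_Task 8=32) = 32; EF_Task 9 = 32+12 = 44
Expected project duration μ = 44 days. Critical path: Task 1 → Task 4 → Task 8 → Task 9.

Variances on critical path: σ²_Task 1=0.111, σ²_Task 4=2.778, σ²_Task 8=2.778, σ²_Task 9=7.111.
Largest is σ²_Task 9 = 7.111.

Task 9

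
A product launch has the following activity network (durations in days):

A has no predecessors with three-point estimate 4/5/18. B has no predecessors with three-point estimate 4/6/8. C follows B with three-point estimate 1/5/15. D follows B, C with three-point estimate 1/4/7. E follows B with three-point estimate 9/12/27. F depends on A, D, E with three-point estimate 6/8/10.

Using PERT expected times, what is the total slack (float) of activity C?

te_A = (4 + 4·5 + 18)/6 = 42/6 = 7
te_B = (4 + 4·6 + 8)/6 = 36/6 = 6
te_C = (1 + 4·5 + 15)/6 = 36/6 = 6
te_D = (1 + 4·4 + 7)/6 = 24/6 = 4
te_E = (9 + 4·12 + 27)/6 = 84/6 = 14
te_F = (6 + 4·8 + 10)/6 = 48/6 = 8

Forward pass:
ES_A = 0; EF_A = 7
ES_B = 0; EF_B = 6
ES_C = 6; EF_C = 6+6 = 12
ES_D = max(EF_B=6, EF_C=12) = 12; EF_D = 12+4 = 16
ES_E = 6; EF_E = 6+14 = 20
ES_F = max(EF_A=7, EF_D=16, EF_E=20) = 20; EF_F = 20+8 = 28
Expected project duration μ = 28 days. Critical path: B → E → F.

Backward pass:
LF_F = 28; LS_F = 28−8 = 20
LF_E = LS_F = 20; LS_E = 20−14 = 6
LF_D = LS_F = 20; LS_D = 20−4 = 16
LF_C = LS_D = 16; LS_C = 16−6 = 10
LF_B = min(LS_C=10, LS_D=16, LS_E=6) = 6; LS_B = 6−6 = 0
LF_A = LS_F = 20; LS_A = 20−7 = 13
Slack_C = LS_C − ES_C = 10 − 6 = 4

4 days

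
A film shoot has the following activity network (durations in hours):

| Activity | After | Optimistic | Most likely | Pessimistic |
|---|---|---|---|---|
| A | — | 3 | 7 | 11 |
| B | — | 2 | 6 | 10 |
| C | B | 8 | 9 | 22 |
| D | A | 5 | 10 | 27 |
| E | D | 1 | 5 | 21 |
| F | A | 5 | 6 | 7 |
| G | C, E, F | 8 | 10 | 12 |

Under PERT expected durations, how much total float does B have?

9 hours

te_A = (3 + 4·7 + 11)/6 = 42/6 = 7
te_B = (2 + 4·6 + 10)/6 = 36/6 = 6
te_C = (8 + 4·9 + 22)/6 = 66/6 = 11
te_D = (5 + 4·10 + 27)/6 = 72/6 = 12
te_E = (1 + 4·5 + 21)/6 = 42/6 = 7
te_F = (5 + 4·6 + 7)/6 = 36/6 = 6
te_G = (8 + 4·10 + 12)/6 = 60/6 = 10

Forward pass:
ES_A = 0; EF_A = 7
ES_B = 0; EF_B = 6
ES_C = 6; EF_C = 6+11 = 17
ES_D = 7; EF_D = 7+12 = 19
ES_E = 19; EF_E = 19+7 = 26
ES_F = 7; EF_F = 7+6 = 13
ES_G = max(EF_C=17, EF_E=26, EF_F=13) = 26; EF_G = 26+10 = 36
Expected project duration μ = 36 hours. Critical path: A → D → E → G.

Backward pass:
LF_G = 36; LS_G = 36−10 = 26
LF_F = LS_G = 26; LS_F = 26−6 = 20
LF_E = LS_G = 26; LS_E = 26−7 = 19
LF_D = LS_E = 19; LS_D = 19−12 = 7
LF_C = LS_G = 26; LS_C = 26−11 = 15
LF_B = LS_C = 15; LS_B = 15−6 = 9
LF_A = min(LS_D=7, LS_F=20) = 7; LS_A = 7−7 = 0
Slack_B = LS_B − ES_B = 9 − 0 = 9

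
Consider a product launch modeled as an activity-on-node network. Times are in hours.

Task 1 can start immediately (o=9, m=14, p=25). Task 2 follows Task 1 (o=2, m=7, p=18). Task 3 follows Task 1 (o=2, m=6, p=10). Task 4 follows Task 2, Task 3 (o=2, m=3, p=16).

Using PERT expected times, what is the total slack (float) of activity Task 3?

te_Task 1 = (9 + 4·14 + 25)/6 = 90/6 = 15
te_Task 2 = (2 + 4·7 + 18)/6 = 48/6 = 8
te_Task 3 = (2 + 4·6 + 10)/6 = 36/6 = 6
te_Task 4 = (2 + 4·3 + 16)/6 = 30/6 = 5

Forward pass:
ES_Task 1 = 0; EF_Task 1 = 15
ES_Task 2 = 15; EF_Task 2 = 15+8 = 23
ES_Task 3 = 15; EF_Task 3 = 15+6 = 21
ES_Task 4 = max(EF_Task 2=23, EF_Task 3=21) = 23; EF_Task 4 = 23+5 = 28
Expected project duration μ = 28 hours. Critical path: Task 1 → Task 2 → Task 4.

Backward pass:
LF_Task 4 = 28; LS_Task 4 = 28−5 = 23
LF_Task 3 = LS_Task 4 = 23; LS_Task 3 = 23−6 = 17
LF_Task 2 = LS_Task 4 = 23; LS_Task 2 = 23−8 = 15
LF_Task 1 = min(LS_Task 2=15, LS_Task 3=17) = 15; LS_Task 1 = 15−15 = 0
Slack_Task 3 = LS_Task 3 − ES_Task 3 = 17 − 15 = 2

2 hours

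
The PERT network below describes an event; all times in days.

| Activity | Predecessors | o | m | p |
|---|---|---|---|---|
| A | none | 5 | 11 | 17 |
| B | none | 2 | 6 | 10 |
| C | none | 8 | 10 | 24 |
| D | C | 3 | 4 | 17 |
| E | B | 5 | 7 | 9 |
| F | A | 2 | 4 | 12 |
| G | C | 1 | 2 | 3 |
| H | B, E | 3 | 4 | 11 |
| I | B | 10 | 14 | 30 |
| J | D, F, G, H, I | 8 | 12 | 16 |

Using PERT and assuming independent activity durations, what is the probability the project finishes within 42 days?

0.982

te_A = (5 + 4·11 + 17)/6 = 66/6 = 11; σ²_A = ((17−5)/6)² = 4.000
te_B = (2 + 4·6 + 10)/6 = 36/6 = 6; σ²_B = ((10−2)/6)² = 1.778
te_C = (8 + 4·10 + 24)/6 = 72/6 = 12; σ²_C = ((24−8)/6)² = 7.111
te_D = (3 + 4·4 + 17)/6 = 36/6 = 6; σ²_D = ((17−3)/6)² = 5.444
te_E = (5 + 4·7 + 9)/6 = 42/6 = 7; σ²_E = ((9−5)/6)² = 0.444
te_F = (2 + 4·4 + 12)/6 = 30/6 = 5; σ²_F = ((12−2)/6)² = 2.778
te_G = (1 + 4·2 + 3)/6 = 12/6 = 2; σ²_G = ((3−1)/6)² = 0.111
te_H = (3 + 4·4 + 11)/6 = 30/6 = 5; σ²_H = ((11−3)/6)² = 1.778
te_I = (10 + 4·14 + 30)/6 = 96/6 = 16; σ²_I = ((30−10)/6)² = 11.111
te_J = (8 + 4·12 + 16)/6 = 72/6 = 12; σ²_J = ((16−8)/6)² = 1.778

Forward pass:
ES_A = 0; EF_A = 11
ES_B = 0; EF_B = 6
ES_C = 0; EF_C = 12
ES_D = 12; EF_D = 12+6 = 18
ES_E = 6; EF_E = 6+7 = 13
ES_F = 11; EF_F = 11+5 = 16
ES_G = 12; EF_G = 12+2 = 14
ES_H = max(EF_B=6, EF_E=13) = 13; EF_H = 13+5 = 18
ES_I = 6; EF_I = 6+16 = 22
ES_J = max(EF_D=18, EF_F=16, EF_G=14, EF_H=18, EF_I=22) = 22; EF_J = 22+12 = 34
Expected project duration μ = 34 days. Critical path: B → I → J.

Variance along critical path = 1.778 + 11.111 + 1.778 = 14.667; σ = √14.667 = 3.830 days.
Z = (42 − 34) / 3.830 = 2.089
P(T ≤ 42) = Φ(2.089) ≈ 0.982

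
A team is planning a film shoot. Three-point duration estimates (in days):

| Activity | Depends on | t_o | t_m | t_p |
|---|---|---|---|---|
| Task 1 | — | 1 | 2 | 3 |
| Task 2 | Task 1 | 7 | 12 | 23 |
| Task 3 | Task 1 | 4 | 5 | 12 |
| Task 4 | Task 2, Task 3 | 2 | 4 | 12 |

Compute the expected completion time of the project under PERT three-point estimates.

20 days

te_Task 1 = (1 + 4·2 + 3)/6 = 12/6 = 2
te_Task 2 = (7 + 4·12 + 23)/6 = 78/6 = 13
te_Task 3 = (4 + 4·5 + 12)/6 = 36/6 = 6
te_Task 4 = (2 + 4·4 + 12)/6 = 30/6 = 5

Forward pass:
ES_Task 1 = 0; EF_Task 1 = 2
ES_Task 2 = 2; EF_Task 2 = 2+13 = 15
ES_Task 3 = 2; EF_Task 3 = 2+6 = 8
ES_Task 4 = max(EF_Task 2=15, EF_Task 3=8) = 15; EF_Task 4 = 15+5 = 20
Expected project duration μ = 20 days. Critical path: Task 1 → Task 2 → Task 4.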